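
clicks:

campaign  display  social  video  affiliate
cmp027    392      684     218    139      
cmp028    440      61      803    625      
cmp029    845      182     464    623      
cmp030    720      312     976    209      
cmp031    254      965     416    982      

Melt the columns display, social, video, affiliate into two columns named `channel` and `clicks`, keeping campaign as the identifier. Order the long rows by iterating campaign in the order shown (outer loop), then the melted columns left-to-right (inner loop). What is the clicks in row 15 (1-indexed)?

976

20 rows total (5 × 4). Row 15: index ⌊(15-1)/4⌋ = 3 into campaign → cmp030; (15-1) mod 4 = 2 into the melted columns → video.
So row 15 is (cmp030, video, 976); clicks = 976.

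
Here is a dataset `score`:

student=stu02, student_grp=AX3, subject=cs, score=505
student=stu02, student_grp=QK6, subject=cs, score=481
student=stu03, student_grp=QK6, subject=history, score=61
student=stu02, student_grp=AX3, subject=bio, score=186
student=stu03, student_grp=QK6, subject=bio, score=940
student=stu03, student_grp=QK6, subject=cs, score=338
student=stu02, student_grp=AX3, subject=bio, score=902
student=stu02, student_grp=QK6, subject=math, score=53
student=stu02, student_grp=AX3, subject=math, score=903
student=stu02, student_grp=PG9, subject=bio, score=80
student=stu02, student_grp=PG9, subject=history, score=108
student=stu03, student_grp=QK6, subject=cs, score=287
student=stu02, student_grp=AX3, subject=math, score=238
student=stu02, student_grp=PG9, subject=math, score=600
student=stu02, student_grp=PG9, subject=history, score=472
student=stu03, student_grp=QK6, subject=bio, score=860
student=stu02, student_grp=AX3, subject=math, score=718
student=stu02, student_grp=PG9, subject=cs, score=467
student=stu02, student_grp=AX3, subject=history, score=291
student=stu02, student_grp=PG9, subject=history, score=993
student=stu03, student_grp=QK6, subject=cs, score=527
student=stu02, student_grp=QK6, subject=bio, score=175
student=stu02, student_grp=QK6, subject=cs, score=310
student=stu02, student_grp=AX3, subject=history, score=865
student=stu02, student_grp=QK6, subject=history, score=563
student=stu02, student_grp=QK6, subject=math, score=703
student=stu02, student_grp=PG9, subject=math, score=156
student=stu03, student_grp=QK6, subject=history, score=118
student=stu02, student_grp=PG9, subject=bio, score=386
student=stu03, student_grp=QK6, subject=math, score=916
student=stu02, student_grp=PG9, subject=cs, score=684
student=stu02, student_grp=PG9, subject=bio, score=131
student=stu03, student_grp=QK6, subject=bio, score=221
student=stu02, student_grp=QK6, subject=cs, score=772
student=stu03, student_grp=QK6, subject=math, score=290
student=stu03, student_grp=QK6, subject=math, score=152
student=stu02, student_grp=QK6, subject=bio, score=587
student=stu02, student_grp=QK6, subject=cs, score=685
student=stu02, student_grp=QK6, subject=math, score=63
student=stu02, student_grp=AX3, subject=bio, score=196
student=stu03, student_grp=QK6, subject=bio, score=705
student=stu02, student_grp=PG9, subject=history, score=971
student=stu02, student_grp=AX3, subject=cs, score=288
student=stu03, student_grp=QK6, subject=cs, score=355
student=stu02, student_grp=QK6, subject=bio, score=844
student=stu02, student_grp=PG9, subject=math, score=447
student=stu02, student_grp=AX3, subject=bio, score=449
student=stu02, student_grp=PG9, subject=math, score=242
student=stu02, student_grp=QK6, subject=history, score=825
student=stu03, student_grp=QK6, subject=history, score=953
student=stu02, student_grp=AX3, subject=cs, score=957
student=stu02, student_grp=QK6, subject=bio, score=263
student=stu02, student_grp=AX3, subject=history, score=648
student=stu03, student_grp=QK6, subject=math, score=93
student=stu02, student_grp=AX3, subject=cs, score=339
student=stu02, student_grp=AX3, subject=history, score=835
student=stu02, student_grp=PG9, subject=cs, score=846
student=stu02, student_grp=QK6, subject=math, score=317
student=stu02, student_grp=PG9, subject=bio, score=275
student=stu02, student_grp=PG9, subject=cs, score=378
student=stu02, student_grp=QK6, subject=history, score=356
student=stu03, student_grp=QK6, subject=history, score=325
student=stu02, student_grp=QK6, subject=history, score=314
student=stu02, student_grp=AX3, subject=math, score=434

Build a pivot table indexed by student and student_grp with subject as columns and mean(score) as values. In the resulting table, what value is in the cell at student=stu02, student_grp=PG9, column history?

636

Rows with student=stu02, student_grp=PG9 and subject=history: score values are 108, 472, 993, 971.
(108 + 472 + 993 + 971) / 4 = 636.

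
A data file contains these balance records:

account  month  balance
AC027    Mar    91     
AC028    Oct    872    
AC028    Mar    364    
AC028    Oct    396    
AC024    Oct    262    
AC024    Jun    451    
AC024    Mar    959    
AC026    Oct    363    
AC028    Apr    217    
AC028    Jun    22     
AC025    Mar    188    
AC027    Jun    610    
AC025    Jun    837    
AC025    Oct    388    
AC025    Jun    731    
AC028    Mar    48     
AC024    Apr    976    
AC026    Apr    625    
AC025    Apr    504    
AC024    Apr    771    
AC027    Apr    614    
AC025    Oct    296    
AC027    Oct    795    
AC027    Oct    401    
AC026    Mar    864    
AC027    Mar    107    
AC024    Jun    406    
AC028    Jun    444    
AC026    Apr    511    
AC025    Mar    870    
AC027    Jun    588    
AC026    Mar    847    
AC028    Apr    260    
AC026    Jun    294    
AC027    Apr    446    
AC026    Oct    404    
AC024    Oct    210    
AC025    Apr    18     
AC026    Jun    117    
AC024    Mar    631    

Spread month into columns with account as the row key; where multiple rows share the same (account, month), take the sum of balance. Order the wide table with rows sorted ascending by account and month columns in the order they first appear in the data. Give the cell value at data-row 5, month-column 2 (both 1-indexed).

With rows sorted ascending by account, row 5 is account=AC028. month columns in first-appearance order: Mar, Oct, Jun, Apr; column 2 is Oct.
Long rows with account=AC028, month=Oct: 872 + 396 = 1268.

1268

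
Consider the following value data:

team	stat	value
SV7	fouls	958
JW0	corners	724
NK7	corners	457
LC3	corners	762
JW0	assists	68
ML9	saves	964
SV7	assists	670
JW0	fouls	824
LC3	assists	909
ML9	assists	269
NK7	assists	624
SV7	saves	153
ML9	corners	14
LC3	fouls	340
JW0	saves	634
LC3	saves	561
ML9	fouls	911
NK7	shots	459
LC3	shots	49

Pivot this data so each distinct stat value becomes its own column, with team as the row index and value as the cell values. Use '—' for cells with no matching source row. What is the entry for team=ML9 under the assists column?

269

The long row with team=ML9, stat=assists has value=269.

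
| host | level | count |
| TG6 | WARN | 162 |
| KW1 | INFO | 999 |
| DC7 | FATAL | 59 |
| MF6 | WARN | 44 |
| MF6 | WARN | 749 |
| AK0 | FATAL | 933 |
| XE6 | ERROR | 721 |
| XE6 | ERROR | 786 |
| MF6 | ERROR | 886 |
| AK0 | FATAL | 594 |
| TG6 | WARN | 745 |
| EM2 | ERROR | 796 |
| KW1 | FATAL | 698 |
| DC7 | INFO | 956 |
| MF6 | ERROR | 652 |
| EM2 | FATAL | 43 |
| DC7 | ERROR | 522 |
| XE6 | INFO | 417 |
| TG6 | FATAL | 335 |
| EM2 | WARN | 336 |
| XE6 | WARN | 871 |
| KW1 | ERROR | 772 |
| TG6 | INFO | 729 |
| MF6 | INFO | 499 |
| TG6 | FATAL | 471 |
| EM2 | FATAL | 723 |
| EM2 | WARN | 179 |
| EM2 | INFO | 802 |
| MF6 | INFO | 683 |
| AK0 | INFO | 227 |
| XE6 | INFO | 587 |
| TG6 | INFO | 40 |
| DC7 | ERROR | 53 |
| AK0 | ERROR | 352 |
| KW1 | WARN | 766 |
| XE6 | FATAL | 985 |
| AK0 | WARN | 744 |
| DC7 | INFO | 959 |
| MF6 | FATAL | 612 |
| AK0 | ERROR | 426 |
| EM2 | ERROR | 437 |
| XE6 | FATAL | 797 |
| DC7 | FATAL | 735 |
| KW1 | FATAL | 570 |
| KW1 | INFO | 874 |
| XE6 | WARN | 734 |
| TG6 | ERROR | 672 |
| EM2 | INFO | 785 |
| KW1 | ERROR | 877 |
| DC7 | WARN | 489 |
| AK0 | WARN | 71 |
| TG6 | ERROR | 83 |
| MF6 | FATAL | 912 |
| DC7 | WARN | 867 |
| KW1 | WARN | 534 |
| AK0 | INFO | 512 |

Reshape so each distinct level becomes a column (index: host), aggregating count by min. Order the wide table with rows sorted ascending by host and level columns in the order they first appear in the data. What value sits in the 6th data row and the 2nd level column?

40

With rows sorted ascending by host, row 6 is host=TG6. level columns in first-appearance order: WARN, INFO, FATAL, ERROR; column 2 is INFO.
Long rows with host=TG6, level=INFO: min(729, 40) = 40.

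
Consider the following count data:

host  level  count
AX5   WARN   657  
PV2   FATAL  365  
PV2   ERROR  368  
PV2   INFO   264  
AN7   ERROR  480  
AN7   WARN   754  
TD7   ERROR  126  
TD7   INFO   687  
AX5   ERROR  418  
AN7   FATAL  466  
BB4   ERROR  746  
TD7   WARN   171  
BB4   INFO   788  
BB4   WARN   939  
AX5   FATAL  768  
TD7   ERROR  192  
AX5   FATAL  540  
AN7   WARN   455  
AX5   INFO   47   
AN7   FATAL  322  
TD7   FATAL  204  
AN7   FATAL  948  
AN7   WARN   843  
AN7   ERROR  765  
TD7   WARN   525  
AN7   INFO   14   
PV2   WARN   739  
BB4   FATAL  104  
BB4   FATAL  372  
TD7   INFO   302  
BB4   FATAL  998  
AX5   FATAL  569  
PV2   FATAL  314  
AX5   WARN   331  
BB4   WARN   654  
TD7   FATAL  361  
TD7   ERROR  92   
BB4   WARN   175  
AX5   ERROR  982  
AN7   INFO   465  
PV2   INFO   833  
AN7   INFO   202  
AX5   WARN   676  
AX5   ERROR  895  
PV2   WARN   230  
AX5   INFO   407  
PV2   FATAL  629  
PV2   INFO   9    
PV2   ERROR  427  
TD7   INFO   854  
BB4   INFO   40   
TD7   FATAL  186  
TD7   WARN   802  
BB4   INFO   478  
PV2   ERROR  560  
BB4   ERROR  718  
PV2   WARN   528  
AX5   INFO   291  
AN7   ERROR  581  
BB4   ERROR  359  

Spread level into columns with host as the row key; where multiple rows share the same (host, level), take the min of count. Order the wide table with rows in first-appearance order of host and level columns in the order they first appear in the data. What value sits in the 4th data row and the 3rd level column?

92

With rows in first-appearance order of host, row 4 is host=TD7. level columns in first-appearance order: WARN, FATAL, ERROR, INFO; column 3 is ERROR.
Long rows with host=TD7, level=ERROR: min(126, 192, 92) = 92.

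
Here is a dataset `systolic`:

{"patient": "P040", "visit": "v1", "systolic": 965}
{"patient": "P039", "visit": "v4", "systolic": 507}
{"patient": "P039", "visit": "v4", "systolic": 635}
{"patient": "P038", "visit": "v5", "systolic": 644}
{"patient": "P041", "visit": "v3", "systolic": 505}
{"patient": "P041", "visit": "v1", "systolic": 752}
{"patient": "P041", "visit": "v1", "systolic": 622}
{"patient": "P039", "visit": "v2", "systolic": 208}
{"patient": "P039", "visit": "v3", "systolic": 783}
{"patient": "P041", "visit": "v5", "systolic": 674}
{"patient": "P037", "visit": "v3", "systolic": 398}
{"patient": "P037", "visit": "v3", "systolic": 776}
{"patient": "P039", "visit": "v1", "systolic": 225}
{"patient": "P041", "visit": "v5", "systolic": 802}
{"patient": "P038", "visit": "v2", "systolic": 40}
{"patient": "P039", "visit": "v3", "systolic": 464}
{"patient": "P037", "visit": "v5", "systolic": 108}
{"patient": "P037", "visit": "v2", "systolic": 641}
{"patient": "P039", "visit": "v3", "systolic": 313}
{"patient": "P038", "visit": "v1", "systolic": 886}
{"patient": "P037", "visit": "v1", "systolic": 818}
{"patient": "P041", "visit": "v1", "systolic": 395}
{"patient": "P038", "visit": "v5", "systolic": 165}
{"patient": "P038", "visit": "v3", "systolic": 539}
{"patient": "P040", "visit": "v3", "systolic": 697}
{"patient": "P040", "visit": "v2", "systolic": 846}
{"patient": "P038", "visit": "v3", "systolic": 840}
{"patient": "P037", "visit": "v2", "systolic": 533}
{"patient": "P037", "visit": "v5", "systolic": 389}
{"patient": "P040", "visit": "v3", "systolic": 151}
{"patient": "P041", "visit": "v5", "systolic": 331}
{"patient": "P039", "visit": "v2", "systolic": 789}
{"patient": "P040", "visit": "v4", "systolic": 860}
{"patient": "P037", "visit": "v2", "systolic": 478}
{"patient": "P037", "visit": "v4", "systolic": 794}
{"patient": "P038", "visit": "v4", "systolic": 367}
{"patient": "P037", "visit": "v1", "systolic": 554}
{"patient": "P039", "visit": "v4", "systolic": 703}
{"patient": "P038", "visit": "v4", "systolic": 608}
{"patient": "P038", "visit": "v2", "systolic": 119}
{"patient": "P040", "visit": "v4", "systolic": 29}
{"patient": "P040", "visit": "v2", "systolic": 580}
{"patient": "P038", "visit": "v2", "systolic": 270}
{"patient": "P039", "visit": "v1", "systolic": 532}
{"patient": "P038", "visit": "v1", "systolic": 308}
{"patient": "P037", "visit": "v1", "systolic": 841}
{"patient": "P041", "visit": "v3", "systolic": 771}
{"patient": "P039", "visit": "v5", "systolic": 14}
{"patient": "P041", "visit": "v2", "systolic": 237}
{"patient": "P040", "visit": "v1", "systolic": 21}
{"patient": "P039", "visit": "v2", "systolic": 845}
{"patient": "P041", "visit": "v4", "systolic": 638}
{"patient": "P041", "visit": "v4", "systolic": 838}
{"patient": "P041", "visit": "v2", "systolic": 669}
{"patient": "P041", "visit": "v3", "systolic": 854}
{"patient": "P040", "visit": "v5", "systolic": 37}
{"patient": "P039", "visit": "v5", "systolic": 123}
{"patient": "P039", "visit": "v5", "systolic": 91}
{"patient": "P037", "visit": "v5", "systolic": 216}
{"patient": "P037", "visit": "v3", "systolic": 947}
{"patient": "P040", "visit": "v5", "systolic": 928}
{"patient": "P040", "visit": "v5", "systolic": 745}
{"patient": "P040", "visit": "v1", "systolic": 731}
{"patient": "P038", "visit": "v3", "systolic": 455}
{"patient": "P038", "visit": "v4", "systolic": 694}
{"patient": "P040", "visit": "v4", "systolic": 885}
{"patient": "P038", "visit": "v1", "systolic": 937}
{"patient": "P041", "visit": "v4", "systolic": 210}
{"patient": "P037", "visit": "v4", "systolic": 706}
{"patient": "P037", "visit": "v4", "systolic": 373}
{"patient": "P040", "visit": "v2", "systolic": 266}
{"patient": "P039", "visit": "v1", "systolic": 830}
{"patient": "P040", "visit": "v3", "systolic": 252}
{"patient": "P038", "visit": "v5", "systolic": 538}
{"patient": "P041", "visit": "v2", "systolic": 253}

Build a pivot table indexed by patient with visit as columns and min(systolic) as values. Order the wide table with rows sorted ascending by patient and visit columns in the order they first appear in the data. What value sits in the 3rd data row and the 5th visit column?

With rows sorted ascending by patient, row 3 is patient=P039. visit columns in first-appearance order: v1, v4, v5, v3, v2; column 5 is v2.
Long rows with patient=P039, visit=v2: min(208, 789, 845) = 208.

208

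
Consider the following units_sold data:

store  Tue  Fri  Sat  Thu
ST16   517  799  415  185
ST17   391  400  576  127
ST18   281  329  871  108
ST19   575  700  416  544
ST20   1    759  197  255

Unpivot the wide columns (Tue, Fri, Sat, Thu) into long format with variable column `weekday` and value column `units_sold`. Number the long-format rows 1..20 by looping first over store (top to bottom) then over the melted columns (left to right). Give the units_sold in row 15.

20 rows total (5 × 4). Row 15: index ⌊(15-1)/4⌋ = 3 into store → ST19; (15-1) mod 4 = 2 into the melted columns → Sat.
So row 15 is (ST19, Sat, 416); units_sold = 416.

416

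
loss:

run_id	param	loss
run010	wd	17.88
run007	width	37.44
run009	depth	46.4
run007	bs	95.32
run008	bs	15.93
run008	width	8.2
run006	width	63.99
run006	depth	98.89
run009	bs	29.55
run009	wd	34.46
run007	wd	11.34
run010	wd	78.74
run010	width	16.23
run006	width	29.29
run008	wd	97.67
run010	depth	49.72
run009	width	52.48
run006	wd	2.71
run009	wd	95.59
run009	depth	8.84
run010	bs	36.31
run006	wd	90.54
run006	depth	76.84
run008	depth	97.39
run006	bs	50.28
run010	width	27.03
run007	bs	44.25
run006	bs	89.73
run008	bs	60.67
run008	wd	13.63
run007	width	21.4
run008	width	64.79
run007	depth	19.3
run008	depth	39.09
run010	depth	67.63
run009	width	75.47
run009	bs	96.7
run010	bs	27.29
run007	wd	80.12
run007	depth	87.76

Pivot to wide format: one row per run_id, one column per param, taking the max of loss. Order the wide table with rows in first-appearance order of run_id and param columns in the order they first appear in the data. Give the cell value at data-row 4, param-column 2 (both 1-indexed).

64.79

With rows in first-appearance order of run_id, row 4 is run_id=run008. param columns in first-appearance order: wd, width, depth, bs; column 2 is width.
Long rows with run_id=run008, param=width: max(8.2, 64.79) = 64.79.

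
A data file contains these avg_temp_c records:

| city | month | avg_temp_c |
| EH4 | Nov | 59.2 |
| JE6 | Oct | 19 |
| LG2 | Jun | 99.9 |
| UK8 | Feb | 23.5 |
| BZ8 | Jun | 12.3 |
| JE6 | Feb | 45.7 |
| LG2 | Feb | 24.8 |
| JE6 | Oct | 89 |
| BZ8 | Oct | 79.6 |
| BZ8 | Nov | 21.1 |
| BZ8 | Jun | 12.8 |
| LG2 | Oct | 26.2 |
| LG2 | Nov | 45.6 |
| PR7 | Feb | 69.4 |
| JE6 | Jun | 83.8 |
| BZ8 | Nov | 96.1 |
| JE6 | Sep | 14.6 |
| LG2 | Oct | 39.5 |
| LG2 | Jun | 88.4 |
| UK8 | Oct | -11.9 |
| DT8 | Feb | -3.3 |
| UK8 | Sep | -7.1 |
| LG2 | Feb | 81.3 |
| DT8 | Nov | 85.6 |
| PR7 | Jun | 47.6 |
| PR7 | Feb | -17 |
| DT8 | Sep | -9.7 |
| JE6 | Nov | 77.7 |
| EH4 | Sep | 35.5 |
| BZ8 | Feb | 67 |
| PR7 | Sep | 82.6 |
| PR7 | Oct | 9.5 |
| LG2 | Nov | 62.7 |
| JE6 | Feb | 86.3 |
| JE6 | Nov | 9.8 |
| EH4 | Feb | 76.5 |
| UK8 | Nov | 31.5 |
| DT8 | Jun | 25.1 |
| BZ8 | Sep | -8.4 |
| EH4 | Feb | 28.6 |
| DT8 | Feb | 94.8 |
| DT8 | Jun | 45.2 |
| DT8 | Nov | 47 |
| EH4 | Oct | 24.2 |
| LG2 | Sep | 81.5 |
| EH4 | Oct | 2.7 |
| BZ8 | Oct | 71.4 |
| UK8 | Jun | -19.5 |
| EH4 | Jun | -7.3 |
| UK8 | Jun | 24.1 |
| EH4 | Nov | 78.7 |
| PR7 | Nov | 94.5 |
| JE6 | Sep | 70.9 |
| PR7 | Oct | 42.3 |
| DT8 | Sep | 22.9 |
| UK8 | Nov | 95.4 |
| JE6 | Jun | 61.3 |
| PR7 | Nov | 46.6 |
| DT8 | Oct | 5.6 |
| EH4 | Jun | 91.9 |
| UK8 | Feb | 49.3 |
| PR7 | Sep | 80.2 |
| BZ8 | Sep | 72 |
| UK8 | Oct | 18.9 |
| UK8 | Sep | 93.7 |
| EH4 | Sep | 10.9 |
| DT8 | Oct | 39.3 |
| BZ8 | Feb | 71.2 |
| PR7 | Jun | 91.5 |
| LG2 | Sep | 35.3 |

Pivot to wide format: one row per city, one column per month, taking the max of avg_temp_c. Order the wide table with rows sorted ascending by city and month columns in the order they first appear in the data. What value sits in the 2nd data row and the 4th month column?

94.8

With rows sorted ascending by city, row 2 is city=DT8. month columns in first-appearance order: Nov, Oct, Jun, Feb, Sep; column 4 is Feb.
Long rows with city=DT8, month=Feb: max(-3.3, 94.8) = 94.8.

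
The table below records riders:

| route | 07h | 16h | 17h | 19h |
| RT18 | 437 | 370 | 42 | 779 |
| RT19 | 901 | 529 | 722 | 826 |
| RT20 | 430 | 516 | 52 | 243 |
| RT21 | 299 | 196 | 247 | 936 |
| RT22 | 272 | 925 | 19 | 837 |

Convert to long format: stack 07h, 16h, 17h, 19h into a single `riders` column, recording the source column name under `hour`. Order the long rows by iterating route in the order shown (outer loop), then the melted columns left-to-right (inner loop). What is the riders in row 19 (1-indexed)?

20 rows total (5 × 4). Row 19: index ⌊(19-1)/4⌋ = 4 into route → RT22; (19-1) mod 4 = 2 into the melted columns → 17h.
So row 19 is (RT22, 17h, 19); riders = 19.

19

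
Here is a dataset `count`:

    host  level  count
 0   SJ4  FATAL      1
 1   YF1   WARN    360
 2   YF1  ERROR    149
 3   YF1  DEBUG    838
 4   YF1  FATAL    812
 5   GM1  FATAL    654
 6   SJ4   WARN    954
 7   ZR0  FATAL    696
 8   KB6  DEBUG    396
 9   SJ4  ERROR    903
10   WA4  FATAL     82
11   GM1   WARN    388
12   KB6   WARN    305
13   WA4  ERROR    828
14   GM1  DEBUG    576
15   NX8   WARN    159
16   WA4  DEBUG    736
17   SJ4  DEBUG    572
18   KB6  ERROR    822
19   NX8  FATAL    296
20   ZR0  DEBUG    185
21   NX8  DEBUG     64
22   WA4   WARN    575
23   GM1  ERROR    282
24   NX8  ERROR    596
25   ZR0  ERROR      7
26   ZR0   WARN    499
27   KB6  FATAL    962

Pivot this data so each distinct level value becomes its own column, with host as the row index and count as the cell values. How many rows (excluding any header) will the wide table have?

7

7 distinct host values → 7 rows.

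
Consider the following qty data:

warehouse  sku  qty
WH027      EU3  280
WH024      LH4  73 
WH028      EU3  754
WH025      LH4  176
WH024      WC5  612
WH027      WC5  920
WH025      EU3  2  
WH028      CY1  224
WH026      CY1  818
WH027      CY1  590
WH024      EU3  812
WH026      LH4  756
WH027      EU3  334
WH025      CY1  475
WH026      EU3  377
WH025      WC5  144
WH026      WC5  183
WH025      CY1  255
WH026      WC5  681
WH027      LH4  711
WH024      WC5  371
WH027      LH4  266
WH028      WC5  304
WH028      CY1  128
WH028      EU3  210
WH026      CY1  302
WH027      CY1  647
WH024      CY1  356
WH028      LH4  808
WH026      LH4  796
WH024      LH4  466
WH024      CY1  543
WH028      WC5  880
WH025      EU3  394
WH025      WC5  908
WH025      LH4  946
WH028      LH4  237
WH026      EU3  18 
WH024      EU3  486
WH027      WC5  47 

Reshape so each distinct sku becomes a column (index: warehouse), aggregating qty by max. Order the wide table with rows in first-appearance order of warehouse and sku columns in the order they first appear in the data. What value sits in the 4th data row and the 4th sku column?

With rows in first-appearance order of warehouse, row 4 is warehouse=WH025. sku columns in first-appearance order: EU3, LH4, WC5, CY1; column 4 is CY1.
Long rows with warehouse=WH025, sku=CY1: max(475, 255) = 475.

475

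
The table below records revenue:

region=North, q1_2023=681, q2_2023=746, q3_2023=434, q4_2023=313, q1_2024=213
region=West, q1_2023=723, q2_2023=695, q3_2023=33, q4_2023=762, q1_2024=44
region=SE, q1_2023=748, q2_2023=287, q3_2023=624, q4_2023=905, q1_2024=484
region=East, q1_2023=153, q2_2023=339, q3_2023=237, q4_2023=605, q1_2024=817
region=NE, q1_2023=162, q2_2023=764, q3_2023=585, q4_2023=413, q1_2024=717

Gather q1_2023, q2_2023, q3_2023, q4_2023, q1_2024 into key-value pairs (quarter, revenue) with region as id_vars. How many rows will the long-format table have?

5 region values × 5 melted columns = 25 rows.

25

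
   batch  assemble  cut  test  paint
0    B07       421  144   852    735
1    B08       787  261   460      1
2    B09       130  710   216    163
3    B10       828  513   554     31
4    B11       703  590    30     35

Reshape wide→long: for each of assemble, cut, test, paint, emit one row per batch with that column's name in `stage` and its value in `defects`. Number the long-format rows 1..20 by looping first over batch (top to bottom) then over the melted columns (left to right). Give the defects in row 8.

1

20 rows total (5 × 4). Row 8: index ⌊(8-1)/4⌋ = 1 into batch → B08; (8-1) mod 4 = 3 into the melted columns → paint.
So row 8 is (B08, paint, 1); defects = 1.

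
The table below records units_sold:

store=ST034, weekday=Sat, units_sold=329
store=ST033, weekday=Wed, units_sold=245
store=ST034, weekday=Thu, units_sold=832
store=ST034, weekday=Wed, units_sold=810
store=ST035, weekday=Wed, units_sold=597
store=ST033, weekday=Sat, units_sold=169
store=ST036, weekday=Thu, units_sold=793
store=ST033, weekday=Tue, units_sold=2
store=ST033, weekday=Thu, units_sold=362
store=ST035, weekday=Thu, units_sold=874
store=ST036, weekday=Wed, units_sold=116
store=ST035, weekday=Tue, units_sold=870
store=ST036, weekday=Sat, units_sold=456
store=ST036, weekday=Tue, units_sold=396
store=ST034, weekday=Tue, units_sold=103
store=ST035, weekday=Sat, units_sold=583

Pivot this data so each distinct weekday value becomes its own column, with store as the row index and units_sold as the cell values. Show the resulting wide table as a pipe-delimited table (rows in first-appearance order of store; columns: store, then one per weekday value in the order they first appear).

| store | Sat | Wed | Thu | Tue |
| ST034 | 329 | 810 | 832 | 103 |
| ST033 | 169 | 245 | 362 | 2 |
| ST035 | 583 | 597 | 874 | 870 |
| ST036 | 456 | 116 | 793 | 396 |

Columns: store plus the 4 distinct weekday values (Sat, Wed, Thu, Tue).
For example, row ST034 column Sat takes units_sold=329 from the long row (ST034, Sat).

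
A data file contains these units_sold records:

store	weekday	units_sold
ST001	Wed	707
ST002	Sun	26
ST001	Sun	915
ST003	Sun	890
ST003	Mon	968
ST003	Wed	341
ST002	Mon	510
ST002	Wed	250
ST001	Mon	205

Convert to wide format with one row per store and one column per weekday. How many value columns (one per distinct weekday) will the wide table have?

3

3 distinct weekday values: Sun, Wed, Mon.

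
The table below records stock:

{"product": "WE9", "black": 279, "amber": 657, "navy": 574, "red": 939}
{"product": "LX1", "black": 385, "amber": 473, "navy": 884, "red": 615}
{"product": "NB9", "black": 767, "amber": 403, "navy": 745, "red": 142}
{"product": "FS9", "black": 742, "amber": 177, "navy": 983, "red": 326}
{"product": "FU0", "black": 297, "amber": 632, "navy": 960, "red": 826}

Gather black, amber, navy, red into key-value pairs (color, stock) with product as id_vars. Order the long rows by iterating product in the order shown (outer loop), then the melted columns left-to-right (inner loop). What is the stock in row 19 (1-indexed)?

20 rows total (5 × 4). Row 19: index ⌊(19-1)/4⌋ = 4 into product → FU0; (19-1) mod 4 = 2 into the melted columns → navy.
So row 19 is (FU0, navy, 960); stock = 960.

960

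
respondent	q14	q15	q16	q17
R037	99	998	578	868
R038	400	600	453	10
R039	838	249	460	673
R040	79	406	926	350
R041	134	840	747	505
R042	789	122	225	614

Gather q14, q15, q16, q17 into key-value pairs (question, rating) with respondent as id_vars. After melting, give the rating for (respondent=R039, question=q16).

460

Unpivoting turns each (respondent, wide-column) pair into one long row.
The wide cell at row R039, column q16 holds 460, so the long row (R039, q16) has rating=460.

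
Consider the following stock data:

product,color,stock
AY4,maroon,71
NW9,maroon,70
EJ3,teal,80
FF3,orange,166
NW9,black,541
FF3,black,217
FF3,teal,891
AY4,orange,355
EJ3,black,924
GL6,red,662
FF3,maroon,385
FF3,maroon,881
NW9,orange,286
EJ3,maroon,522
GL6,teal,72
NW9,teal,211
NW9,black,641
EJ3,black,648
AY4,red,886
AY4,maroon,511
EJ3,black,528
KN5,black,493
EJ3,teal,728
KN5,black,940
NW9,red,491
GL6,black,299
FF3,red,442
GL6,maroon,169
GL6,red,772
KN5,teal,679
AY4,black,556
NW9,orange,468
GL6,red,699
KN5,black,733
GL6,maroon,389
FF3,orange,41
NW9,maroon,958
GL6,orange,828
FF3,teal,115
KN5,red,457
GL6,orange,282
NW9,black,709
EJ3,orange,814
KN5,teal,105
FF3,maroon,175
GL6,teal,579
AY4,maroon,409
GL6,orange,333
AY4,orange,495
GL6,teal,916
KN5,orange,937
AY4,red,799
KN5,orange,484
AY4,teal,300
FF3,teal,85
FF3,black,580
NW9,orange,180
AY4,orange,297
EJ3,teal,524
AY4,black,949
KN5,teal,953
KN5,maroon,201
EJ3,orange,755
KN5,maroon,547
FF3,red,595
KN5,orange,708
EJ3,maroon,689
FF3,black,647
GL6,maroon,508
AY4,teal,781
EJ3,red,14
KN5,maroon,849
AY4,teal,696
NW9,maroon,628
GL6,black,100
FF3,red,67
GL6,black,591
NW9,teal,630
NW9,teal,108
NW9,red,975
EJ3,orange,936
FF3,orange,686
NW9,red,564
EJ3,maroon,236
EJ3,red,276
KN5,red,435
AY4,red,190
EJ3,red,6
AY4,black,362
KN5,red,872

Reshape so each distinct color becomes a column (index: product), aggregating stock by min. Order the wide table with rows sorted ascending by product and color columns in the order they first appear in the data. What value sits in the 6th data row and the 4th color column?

With rows sorted ascending by product, row 6 is product=NW9. color columns in first-appearance order: maroon, teal, orange, black, red; column 4 is black.
Long rows with product=NW9, color=black: min(541, 641, 709) = 541.

541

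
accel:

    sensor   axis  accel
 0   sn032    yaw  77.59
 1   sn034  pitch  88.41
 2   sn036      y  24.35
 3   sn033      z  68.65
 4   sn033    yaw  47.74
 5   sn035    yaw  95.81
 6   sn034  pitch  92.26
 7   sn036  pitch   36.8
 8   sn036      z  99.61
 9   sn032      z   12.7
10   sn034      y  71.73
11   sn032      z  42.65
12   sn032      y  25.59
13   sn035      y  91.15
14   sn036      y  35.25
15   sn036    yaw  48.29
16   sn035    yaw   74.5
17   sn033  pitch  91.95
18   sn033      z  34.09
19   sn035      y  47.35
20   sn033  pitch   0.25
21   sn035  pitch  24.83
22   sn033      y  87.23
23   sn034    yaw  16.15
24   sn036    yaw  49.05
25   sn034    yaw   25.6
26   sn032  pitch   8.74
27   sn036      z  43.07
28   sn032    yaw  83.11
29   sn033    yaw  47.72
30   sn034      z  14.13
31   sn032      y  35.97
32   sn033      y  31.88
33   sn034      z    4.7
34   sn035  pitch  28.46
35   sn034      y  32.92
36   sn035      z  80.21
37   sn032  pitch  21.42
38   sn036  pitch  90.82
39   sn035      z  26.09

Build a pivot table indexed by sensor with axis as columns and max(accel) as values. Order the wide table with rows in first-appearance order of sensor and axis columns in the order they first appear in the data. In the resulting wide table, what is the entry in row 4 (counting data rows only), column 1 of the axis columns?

With rows in first-appearance order of sensor, row 4 is sensor=sn033. axis columns in first-appearance order: yaw, pitch, y, z; column 1 is yaw.
Long rows with sensor=sn033, axis=yaw: max(47.74, 47.72) = 47.74.

47.74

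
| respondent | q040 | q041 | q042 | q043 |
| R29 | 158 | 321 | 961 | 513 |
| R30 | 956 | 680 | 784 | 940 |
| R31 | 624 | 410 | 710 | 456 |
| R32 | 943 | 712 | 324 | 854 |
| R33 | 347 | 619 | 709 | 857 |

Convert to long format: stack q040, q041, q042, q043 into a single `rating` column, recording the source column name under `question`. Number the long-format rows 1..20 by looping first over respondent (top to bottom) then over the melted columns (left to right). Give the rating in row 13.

20 rows total (5 × 4). Row 13: index ⌊(13-1)/4⌋ = 3 into respondent → R32; (13-1) mod 4 = 0 into the melted columns → q040.
So row 13 is (R32, q040, 943); rating = 943.

943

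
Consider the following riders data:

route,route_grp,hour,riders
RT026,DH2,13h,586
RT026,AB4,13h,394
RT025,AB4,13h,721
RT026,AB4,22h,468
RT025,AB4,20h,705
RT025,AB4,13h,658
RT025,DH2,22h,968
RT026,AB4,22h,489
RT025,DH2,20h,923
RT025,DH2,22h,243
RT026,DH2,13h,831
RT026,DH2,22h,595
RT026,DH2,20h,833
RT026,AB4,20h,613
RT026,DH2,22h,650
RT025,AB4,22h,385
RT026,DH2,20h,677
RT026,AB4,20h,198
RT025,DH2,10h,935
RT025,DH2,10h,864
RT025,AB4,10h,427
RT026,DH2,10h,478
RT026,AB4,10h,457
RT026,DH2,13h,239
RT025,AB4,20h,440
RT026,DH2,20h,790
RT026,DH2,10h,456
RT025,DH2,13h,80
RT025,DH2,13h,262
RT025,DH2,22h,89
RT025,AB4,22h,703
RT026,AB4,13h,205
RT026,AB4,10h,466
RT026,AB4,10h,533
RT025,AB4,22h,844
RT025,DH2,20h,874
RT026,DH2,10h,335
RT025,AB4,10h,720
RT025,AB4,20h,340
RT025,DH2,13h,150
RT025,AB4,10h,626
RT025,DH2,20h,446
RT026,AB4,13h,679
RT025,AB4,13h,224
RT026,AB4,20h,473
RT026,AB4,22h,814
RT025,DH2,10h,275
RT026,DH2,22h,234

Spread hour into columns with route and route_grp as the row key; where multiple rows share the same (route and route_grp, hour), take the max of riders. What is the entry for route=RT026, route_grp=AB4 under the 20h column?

613

Rows with route=RT026, route_grp=AB4 and hour=20h: riders values are 613, 198, 473.
max(613, 198, 473) = 613.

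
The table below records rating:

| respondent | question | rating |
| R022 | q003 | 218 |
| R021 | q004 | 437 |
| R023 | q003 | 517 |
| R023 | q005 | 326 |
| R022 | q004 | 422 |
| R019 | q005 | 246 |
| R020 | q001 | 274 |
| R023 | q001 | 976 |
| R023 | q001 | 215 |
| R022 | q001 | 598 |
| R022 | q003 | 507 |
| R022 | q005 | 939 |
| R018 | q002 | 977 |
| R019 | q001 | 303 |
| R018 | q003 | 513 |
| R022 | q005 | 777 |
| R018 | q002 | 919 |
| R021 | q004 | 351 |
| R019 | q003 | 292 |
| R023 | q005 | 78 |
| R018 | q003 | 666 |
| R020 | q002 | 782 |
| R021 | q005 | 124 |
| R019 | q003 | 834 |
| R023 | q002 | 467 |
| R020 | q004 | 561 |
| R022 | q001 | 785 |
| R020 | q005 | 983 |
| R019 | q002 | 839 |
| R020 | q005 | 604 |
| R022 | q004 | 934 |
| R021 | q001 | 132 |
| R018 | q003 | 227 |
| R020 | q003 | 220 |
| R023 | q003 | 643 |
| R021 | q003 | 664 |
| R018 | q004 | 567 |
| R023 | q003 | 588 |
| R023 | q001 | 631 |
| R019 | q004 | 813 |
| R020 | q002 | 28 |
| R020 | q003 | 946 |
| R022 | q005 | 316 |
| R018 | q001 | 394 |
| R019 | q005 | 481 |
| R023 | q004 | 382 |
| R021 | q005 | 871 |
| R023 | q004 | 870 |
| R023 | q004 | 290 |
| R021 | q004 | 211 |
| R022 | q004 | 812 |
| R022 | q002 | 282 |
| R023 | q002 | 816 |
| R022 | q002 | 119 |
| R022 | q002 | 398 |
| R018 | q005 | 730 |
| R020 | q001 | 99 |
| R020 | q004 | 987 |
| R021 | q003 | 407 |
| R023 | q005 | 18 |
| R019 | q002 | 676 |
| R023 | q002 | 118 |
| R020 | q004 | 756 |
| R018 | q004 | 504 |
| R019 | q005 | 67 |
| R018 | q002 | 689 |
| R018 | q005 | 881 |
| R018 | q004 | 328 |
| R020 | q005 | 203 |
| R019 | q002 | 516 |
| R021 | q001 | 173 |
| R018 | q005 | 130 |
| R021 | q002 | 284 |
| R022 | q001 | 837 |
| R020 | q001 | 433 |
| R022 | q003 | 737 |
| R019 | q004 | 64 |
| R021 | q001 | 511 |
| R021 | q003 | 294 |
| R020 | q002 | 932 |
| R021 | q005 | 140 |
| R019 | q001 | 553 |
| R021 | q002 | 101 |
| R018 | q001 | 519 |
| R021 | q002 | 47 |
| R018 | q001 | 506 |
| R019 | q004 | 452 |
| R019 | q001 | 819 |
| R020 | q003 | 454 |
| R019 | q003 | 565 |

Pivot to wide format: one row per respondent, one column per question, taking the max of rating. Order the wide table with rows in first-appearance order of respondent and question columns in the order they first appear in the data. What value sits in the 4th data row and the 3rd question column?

With rows in first-appearance order of respondent, row 4 is respondent=R019. question columns in first-appearance order: q003, q004, q005, q001, q002; column 3 is q005.
Long rows with respondent=R019, question=q005: max(246, 481, 67) = 481.

481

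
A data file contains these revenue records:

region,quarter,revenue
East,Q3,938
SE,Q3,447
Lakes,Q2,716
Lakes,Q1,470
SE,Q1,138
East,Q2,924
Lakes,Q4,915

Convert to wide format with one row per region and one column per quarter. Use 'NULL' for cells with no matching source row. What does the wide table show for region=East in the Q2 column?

924

The long row with region=East, quarter=Q2 has revenue=924.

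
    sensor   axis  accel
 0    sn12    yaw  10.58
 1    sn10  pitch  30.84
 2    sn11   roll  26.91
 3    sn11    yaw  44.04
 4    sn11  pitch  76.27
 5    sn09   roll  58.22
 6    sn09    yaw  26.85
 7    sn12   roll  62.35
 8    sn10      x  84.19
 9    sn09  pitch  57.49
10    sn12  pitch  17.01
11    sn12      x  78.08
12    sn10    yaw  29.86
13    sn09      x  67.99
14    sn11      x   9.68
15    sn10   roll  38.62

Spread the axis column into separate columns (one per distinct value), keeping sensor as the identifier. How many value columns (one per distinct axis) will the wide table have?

4 distinct axis values: x, roll, yaw, pitch.

4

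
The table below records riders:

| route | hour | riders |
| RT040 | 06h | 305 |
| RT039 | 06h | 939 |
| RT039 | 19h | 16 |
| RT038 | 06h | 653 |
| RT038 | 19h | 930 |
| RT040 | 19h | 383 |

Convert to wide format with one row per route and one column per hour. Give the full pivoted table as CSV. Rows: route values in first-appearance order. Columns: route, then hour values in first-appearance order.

Columns: route plus the 2 distinct hour values (06h, 19h).
For example, row RT040 column 06h takes riders=305 from the long row (RT040, 06h).

route,06h,19h
RT040,305,383
RT039,939,16
RT038,653,930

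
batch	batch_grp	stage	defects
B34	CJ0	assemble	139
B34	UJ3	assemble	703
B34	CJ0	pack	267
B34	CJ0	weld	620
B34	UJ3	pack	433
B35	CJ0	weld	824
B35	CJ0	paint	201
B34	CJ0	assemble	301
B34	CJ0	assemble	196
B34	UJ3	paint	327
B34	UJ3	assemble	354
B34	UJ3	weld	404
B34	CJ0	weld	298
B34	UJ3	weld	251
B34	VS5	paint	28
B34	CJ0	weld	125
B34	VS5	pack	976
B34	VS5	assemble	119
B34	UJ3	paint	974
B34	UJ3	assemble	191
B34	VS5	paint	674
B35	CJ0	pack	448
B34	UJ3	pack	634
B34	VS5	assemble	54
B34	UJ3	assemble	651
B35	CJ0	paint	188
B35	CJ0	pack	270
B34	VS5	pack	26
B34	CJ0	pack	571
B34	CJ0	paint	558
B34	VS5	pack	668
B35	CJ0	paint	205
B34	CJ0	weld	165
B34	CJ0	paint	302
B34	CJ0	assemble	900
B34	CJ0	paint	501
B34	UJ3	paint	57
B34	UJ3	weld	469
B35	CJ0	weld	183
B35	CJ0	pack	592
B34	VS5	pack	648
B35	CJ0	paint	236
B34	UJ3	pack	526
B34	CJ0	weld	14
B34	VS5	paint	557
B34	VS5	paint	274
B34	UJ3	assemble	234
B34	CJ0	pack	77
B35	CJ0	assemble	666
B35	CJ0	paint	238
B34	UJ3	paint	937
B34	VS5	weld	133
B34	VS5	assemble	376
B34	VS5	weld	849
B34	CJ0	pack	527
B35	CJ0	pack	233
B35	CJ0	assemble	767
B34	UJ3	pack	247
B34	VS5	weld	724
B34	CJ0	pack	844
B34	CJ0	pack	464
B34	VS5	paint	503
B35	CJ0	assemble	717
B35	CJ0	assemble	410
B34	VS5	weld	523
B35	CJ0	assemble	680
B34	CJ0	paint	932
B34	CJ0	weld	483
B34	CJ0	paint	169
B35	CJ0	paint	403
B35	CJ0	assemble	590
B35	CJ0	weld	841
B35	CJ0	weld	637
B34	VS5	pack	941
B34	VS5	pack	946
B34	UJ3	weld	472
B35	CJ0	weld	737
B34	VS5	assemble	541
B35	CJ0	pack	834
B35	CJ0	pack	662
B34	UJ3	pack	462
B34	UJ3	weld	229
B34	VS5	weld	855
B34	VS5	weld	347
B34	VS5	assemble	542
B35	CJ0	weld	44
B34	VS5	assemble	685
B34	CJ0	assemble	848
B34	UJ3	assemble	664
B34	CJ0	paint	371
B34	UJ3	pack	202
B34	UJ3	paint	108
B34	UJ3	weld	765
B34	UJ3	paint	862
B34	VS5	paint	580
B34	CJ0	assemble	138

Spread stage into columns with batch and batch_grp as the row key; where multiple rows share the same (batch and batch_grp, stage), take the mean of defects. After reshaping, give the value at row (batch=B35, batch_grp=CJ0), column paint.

Rows with batch=B35, batch_grp=CJ0 and stage=paint: defects values are 201, 188, 205, 236, 238, 403.
(201 + 188 + 205 + 236 + 238 + 403) / 6 = 245.17.

245.17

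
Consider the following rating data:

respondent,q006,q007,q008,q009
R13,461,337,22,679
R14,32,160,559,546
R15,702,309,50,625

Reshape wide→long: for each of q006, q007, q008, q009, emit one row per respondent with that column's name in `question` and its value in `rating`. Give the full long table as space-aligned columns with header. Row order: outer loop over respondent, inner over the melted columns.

respondent  question  rating
R13         q006      461   
R13         q007      337   
R13         q008      22    
R13         q009      679   
R14         q006      32    
R14         q007      160   
R14         q008      559   
R14         q009      546   
R15         q006      702   
R15         q007      309   
R15         q008      50    
R15         q009      625   

Each (respondent, column) pair becomes one row: 3 × 4 = 12 rows.
For example, (R13, q006) → rating=461.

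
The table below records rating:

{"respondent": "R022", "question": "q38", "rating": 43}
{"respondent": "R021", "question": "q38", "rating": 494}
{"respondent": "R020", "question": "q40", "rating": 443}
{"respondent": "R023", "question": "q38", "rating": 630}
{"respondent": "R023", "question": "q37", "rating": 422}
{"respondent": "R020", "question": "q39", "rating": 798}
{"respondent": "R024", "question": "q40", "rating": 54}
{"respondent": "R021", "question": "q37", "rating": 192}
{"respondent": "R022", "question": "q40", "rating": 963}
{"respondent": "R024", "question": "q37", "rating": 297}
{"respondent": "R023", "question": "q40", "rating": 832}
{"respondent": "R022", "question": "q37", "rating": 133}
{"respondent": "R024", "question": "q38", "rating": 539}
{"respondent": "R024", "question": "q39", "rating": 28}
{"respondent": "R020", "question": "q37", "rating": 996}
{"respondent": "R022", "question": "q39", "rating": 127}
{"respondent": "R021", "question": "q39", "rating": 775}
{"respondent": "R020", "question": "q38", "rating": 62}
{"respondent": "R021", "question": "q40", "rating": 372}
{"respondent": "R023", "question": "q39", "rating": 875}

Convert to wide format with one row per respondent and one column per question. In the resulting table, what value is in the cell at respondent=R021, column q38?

Wide layout: rows indexed by respondent, columns are the 4 distinct question values (q38, q40, q37, q39).
Cell (respondent=R021, question=q38) draws from the long row where respondent=R021 and question=q38, which has rating=494.

494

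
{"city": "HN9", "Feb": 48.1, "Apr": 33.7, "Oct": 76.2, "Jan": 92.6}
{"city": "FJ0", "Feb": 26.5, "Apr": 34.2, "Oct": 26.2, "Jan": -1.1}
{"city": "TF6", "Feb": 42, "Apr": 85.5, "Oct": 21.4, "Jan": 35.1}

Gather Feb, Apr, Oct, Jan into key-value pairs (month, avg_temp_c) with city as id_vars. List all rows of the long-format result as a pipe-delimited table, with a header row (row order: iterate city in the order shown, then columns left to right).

Each (city, column) pair becomes one row: 3 × 4 = 12 rows.
For example, (HN9, Feb) → avg_temp_c=48.1.

| city | month | avg_temp_c |
| HN9 | Feb | 48.1 |
| HN9 | Apr | 33.7 |
| HN9 | Oct | 76.2 |
| HN9 | Jan | 92.6 |
| FJ0 | Feb | 26.5 |
| FJ0 | Apr | 34.2 |
| FJ0 | Oct | 26.2 |
| FJ0 | Jan | -1.1 |
| TF6 | Feb | 42 |
| TF6 | Apr | 85.5 |
| TF6 | Oct | 21.4 |
| TF6 | Jan | 35.1 |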